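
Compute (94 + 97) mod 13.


94 + 97 = 191
191 mod 13 = 9


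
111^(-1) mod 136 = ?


Use the extended Euclidean algorithm on (136, 111); each row r = 136*s + 111*t:
r=136, s=1, t=0
r=111, s=0, t=1
q=1: r=25, s=1, t=-1   [136*(1) + 111*(-1) = 25]
q=4: r=11, s=-4, t=5   [136*(-4) + 111*(5) = 11]
q=2: r=3, s=9, t=-11   [136*(9) + 111*(-11) = 3]
q=3: r=2, s=-31, t=38   [136*(-31) + 111*(38) = 2]
q=1: r=1, s=40, t=-49   [136*(40) + 111*(-49) = 1]
q=2: r=0, s=-111, t=136   [136*(-111) + 111*(136) = 0]
GCD = 1 with t = -49, so 111*(-49) ≡ 1 (mod 136)
Inverse = -49 mod 136 = 87
Check: 111 * 87 = 9657 ≡ 1 (mod 136)

111^(-1) ≡ 87 (mod 136)


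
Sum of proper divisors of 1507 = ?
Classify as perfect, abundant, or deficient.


Proper divisors: 1, 11, 137
Sum = 1 + 11 + 137 = 149
149 < 1507 → deficient

s(1507) = 149 (deficient)


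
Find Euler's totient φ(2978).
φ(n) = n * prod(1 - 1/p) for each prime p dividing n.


2978 = 2 × 1489
Prime factors: 2, 1489
φ(2978) = 2978 × (1-1/2) × (1-1/1489)
= 2978 × 1/2 × 1488/1489 = 1488

φ(2978) = 1488


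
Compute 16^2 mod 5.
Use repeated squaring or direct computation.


16^1 mod 5 = 1
16^2 mod 5 = 1


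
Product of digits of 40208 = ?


4 × 0 × 2 × 0 × 8 = 0


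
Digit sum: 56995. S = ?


5 + 6 + 9 + 9 + 5 = 34


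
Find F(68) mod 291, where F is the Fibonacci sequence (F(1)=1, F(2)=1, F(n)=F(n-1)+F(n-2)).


F(k) mod 291 for k=1..68:
1, 1, 2, 3, 5, 8, 13, 21, 34, 55, 89, 144, 233, 86, 28, 114, 142, 256, 107, 72, 179, 251, 139, 99, 238, 46, 284, 39, 32, 71, 103, 174, 277, 160, 146, 15, 161, 176, 46, 222, 268, 199, 176, 84, 260, 53, 22, 75, 97, 172, 269, 150, 128, 278, 115, 102, 217, 28, 245, 273, 227, 209, 145, 63, 208, 271, 188, 168
F(68) mod 291 = 168


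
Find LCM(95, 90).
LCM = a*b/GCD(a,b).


GCD(95, 90) = 5
LCM = 95*90/5 = 8550/5 = 1710

LCM = 1710


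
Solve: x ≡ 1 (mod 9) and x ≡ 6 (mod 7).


M = 9*7 = 63
M1 = M/9 = 7, M2 = M/7 = 9
M1^(-1) mod 9 = 4, M2^(-1) mod 7 = 4
x = 1*7*4 + 6*9*4 = 244
244 mod 63 = 55
Check: 55 mod 9 = 1 ✓, 55 mod 7 = 6 ✓

x ≡ 55 (mod 63)


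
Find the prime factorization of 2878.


2878 / 2 = 1439
1439 / 1439 = 1
2878 = 2 × 1439


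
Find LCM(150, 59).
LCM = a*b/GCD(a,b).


GCD(150, 59) = 1
LCM = 150*59/1 = 8850/1 = 8850

LCM = 8850


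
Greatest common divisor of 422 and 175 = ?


422 = 2 * 175 + 72
175 = 2 * 72 + 31
72 = 2 * 31 + 10
31 = 3 * 10 + 1
10 = 10 * 1 + 0
GCD = 1


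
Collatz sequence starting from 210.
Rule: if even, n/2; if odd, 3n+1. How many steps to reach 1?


210 → 105 → 316 → 158 → 79 → 238 → 119 → 358 → 179 → 538 → 269 → 808 → 404 → 202 → 101 → 304 → 152 → 76 → 38 → 19 → 58 → 29 → 88 → 44 → 22 → 11 → 34 → 17 → 52 → 26 → 13 → 40 → 20 → 10 → 5 → 16 → 8 → 4 → 2 → 1
Total steps = 39

39 steps


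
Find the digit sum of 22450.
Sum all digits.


2 + 2 + 4 + 5 + 0 = 13


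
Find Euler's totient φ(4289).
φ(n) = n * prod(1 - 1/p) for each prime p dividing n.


4289 = 4289
Prime factors: 4289
φ(4289) = 4289 × (1-1/4289)
= 4289 × 4288/4289 = 4288

φ(4289) = 4288


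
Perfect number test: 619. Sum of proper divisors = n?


Proper divisors of 619: 1
Sum = 1 = 1

No, 619 is not perfect (1 ≠ 619)


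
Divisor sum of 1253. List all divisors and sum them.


Divisors of 1253: 1, 7, 179, 1253
Sum = 1 + 7 + 179 + 1253 = 1440

σ(1253) = 1440


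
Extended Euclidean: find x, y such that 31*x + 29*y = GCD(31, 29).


Tabular extended Euclidean (each row: r = 31*s + 29*t):
r=31, s=1, t=0
r=29, s=0, t=1
q=1: r=2, s=1, t=-1   [31*(1) + 29*(-1) = 2]
q=14: r=1, s=-14, t=15   [31*(-14) + 29*(15) = 1]
q=2: r=0, s=29, t=-31   [31*(29) + 29*(-31) = 0]
GCD = 1; from the row with r=1: x=-14, y=15
Check: 31*(-14) + 29*(15) = -434 + 435 = 1

GCD = 1, x = -14, y = 15


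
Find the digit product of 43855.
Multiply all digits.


4 × 3 × 8 × 5 × 5 = 2400


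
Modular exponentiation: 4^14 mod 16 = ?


4^1 mod 16 = 4
4^2 mod 16 = 0
4^3 mod 16 = 0
4^4 mod 16 = 0
4^5 mod 16 = 0
4^6 mod 16 = 0
4^7 mod 16 = 0
4^8 mod 16 = 0
4^9 mod 16 = 0
4^10 mod 16 = 0
4^11 mod 16 = 0
4^12 mod 16 = 0
4^13 mod 16 = 0
4^14 mod 16 = 0


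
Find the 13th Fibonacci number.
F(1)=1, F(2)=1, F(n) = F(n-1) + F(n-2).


Sequence: 1, 1, 2, 3, 5, 8, 13, 21, 34, 55, 89, 144, 233
F(13) = 233


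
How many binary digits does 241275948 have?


241275948 in base 2 = 1110011000011001010000101100
Number of digits = 28

28 digits (base 2)


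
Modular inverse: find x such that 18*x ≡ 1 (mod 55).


Use the extended Euclidean algorithm on (55, 18); each row r = 55*s + 18*t:
r=55, s=1, t=0
r=18, s=0, t=1
q=3: r=1, s=1, t=-3   [55*(1) + 18*(-3) = 1]
q=18: r=0, s=-18, t=55   [55*(-18) + 18*(55) = 0]
GCD = 1 with t = -3, so 18*(-3) ≡ 1 (mod 55)
Inverse = -3 mod 55 = 52
Check: 18 * 52 = 936 ≡ 1 (mod 55)

18^(-1) ≡ 52 (mod 55)


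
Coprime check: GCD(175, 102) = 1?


Euclidean algorithm:
175 = 1 * 102 + 73
102 = 1 * 73 + 29
73 = 2 * 29 + 15
29 = 1 * 15 + 14
15 = 1 * 14 + 1
14 = 14 * 1 + 0
GCD(175, 102) = 1

Yes, coprime (GCD = 1)


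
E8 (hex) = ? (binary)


E8 (base 16) = 232 (decimal)
232 (decimal) = 11101000 (base 2)


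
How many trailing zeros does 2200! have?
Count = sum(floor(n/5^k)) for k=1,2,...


floor(2200/5) = 440
floor(2200/25) = 88
floor(2200/125) = 17
floor(2200/625) = 3
Total = 548

548 trailing zeros


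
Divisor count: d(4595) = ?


4595 = 5^1 × 919^1
d(4595) = (1+1) × (1+1) = 4

4 divisors


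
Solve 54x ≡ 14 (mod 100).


GCD(54, 100) = 2 divides 14
Divide: 27x ≡ 7 (mod 50)
x ≡ 41 (mod 50)


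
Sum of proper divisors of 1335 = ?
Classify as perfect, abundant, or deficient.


Proper divisors: 1, 3, 5, 15, 89, 267, 445
Sum = 1 + 3 + 5 + 15 + 89 + 267 + 445 = 825
825 < 1335 → deficient

s(1335) = 825 (deficient)


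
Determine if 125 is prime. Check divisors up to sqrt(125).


125 / 5 = 25 (exact division)
125 is NOT prime.

No, 125 is not prime


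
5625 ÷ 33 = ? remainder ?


5625 = 33 * 170 + 15
Check: 5610 + 15 = 5625

q = 170, r = 15


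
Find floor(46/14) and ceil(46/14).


46/14 = 3.2857
floor = 3
ceil = 4

floor = 3, ceil = 4


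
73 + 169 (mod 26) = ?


73 + 169 = 242
242 mod 26 = 8


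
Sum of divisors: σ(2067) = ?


Divisors of 2067: 1, 3, 13, 39, 53, 159, 689, 2067
Sum = 1 + 3 + 13 + 39 + 53 + 159 + 689 + 2067 = 3024

σ(2067) = 3024


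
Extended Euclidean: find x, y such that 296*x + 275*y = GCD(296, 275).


Tabular extended Euclidean (each row: r = 296*s + 275*t):
r=296, s=1, t=0
r=275, s=0, t=1
q=1: r=21, s=1, t=-1   [296*(1) + 275*(-1) = 21]
q=13: r=2, s=-13, t=14   [296*(-13) + 275*(14) = 2]
q=10: r=1, s=131, t=-141   [296*(131) + 275*(-141) = 1]
q=2: r=0, s=-275, t=296   [296*(-275) + 275*(296) = 0]
GCD = 1; from the row with r=1: x=131, y=-141
Check: 296*(131) + 275*(-141) = 38776 - 38775 = 1

GCD = 1, x = 131, y = -141


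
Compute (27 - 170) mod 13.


27 - 170 = -143
-143 mod 13 = 0


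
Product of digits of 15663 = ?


1 × 5 × 6 × 6 × 3 = 540


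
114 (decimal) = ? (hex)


114 (base 10) = 114 (decimal)
114 (decimal) = 72 (base 16)


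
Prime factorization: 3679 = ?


3679 / 13 = 283
283 / 283 = 1
3679 = 13 × 283


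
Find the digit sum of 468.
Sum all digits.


4 + 6 + 8 = 18


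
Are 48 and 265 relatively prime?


Euclidean algorithm:
265 = 5 * 48 + 25
48 = 1 * 25 + 23
25 = 1 * 23 + 2
23 = 11 * 2 + 1
2 = 2 * 1 + 0
GCD(48, 265) = 1

Yes, coprime (GCD = 1)


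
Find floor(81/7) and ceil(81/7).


81/7 = 11.5714
floor = 11
ceil = 12

floor = 11, ceil = 12


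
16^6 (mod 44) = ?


16^1 mod 44 = 16
16^2 mod 44 = 36
16^3 mod 44 = 4
16^4 mod 44 = 20
16^5 mod 44 = 12
16^6 mod 44 = 16


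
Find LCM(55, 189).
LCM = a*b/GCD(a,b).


GCD(55, 189) = 1
LCM = 55*189/1 = 10395/1 = 10395

LCM = 10395


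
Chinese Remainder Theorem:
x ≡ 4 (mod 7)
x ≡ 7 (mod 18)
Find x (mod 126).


M = 7*18 = 126
M1 = M/7 = 18, M2 = M/18 = 7
M1^(-1) mod 7 = 2, M2^(-1) mod 18 = 13
x = 4*18*2 + 7*7*13 = 781
781 mod 126 = 25
Check: 25 mod 7 = 4 ✓, 25 mod 18 = 7 ✓

x ≡ 25 (mod 126)


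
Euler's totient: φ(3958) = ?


3958 = 2 × 1979
Prime factors: 2, 1979
φ(3958) = 3958 × (1-1/2) × (1-1/1979)
= 3958 × 1/2 × 1978/1979 = 1978

φ(3958) = 1978


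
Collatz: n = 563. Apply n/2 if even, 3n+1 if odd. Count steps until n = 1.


563 → 1690 → 845 → 2536 → 1268 → 634 → 317 → 952 → 476 → 238 → 119 → 358 → 179 → 538 → 269 → 808 → 404 → 202 → 101 → 304 → 152 → 76 → 38 → 19 → 58 → 29 → 88 → 44 → 22 → 11 → 34 → 17 → 52 → 26 → 13 → 40 → 20 → 10 → 5 → 16 → 8 → 4 → 2 → 1
Total steps = 43

43 steps


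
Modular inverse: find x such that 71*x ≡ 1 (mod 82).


Use the extended Euclidean algorithm on (82, 71); each row r = 82*s + 71*t:
r=82, s=1, t=0
r=71, s=0, t=1
q=1: r=11, s=1, t=-1   [82*(1) + 71*(-1) = 11]
q=6: r=5, s=-6, t=7   [82*(-6) + 71*(7) = 5]
q=2: r=1, s=13, t=-15   [82*(13) + 71*(-15) = 1]
q=5: r=0, s=-71, t=82   [82*(-71) + 71*(82) = 0]
GCD = 1 with t = -15, so 71*(-15) ≡ 1 (mod 82)
Inverse = -15 mod 82 = 67
Check: 71 * 67 = 4757 ≡ 1 (mod 82)

71^(-1) ≡ 67 (mod 82)


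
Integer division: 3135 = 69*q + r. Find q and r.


3135 = 69 * 45 + 30
Check: 3105 + 30 = 3135

q = 45, r = 30


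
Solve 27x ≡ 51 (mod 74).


GCD(27, 74) = 1, unique solution
a^(-1) mod 74 = 11
x = 11 * 51 mod 74 = 43

x ≡ 43 (mod 74)


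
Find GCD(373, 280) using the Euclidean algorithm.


373 = 1 * 280 + 93
280 = 3 * 93 + 1
93 = 93 * 1 + 0
GCD = 1


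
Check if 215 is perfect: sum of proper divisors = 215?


Proper divisors of 215: 1, 5, 43
Sum = 1 + 5 + 43 = 49

No, 215 is not perfect (49 ≠ 215)


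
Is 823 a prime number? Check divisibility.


Check divisors up to sqrt(823) = 28.6880
No divisors found.
823 is prime.

Yes, 823 is prime


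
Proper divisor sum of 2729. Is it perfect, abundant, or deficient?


Proper divisors: 1
Sum = 1 = 1
1 < 2729 → deficient

s(2729) = 1 (deficient)


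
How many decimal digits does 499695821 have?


499695821 has 9 digits in base 10
floor(log10(499695821)) + 1 = floor(8.6987) + 1 = 9

9 digits (base 10)


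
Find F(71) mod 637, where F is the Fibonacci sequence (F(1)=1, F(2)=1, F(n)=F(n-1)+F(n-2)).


F(k) mod 637 for k=1..71:
1, 1, 2, 3, 5, 8, 13, 21, 34, 55, 89, 144, 233, 377, 610, 350, 323, 36, 359, 395, 117, 512, 629, 504, 496, 363, 222, 585, 170, 118, 288, 406, 57, 463, 520, 346, 229, 575, 167, 105, 272, 377, 12, 389, 401, 153, 554, 70, 624, 57, 44, 101, 145, 246, 391, 0, 391, 391, 145, 536, 44, 580, 624, 567, 554, 484, 401, 248, 12, 260, 272
F(71) mod 637 = 272


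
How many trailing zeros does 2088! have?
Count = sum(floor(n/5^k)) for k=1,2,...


floor(2088/5) = 417
floor(2088/25) = 83
floor(2088/125) = 16
floor(2088/625) = 3
Total = 519

519 trailing zeros


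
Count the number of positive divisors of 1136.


1136 = 2^4 × 71^1
d(1136) = (4+1) × (1+1) = 10

10 divisors


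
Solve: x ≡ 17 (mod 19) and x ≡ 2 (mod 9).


M = 19*9 = 171
M1 = M/19 = 9, M2 = M/9 = 19
M1^(-1) mod 19 = 17, M2^(-1) mod 9 = 1
x = 17*9*17 + 2*19*1 = 2639
2639 mod 171 = 74
Check: 74 mod 19 = 17 ✓, 74 mod 9 = 2 ✓

x ≡ 74 (mod 171)


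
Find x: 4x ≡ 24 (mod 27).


GCD(4, 27) = 1, unique solution
a^(-1) mod 27 = 7
x = 7 * 24 mod 27 = 6

x ≡ 6 (mod 27)


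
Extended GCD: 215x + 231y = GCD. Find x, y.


Tabular extended Euclidean (each row: r = 215*s + 231*t):
r=215, s=1, t=0
r=231, s=0, t=1
q=0: r=215, s=1, t=0   [215*(1) + 231*(0) = 215]
q=1: r=16, s=-1, t=1   [215*(-1) + 231*(1) = 16]
q=13: r=7, s=14, t=-13   [215*(14) + 231*(-13) = 7]
q=2: r=2, s=-29, t=27   [215*(-29) + 231*(27) = 2]
q=3: r=1, s=101, t=-94   [215*(101) + 231*(-94) = 1]
q=2: r=0, s=-231, t=215   [215*(-231) + 231*(215) = 0]
GCD = 1; from the row with r=1: x=101, y=-94
Check: 215*(101) + 231*(-94) = 21715 - 21714 = 1

GCD = 1, x = 101, y = -94


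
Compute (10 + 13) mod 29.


10 + 13 = 23
23 mod 29 = 23


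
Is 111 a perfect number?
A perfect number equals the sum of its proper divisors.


Proper divisors of 111: 1, 3, 37
Sum = 1 + 3 + 37 = 41

No, 111 is not perfect (41 ≠ 111)


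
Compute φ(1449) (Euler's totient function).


1449 = 3^2 × 7 × 23
Prime factors: 3, 7, 23
φ(1449) = 1449 × (1-1/3) × (1-1/7) × (1-1/23)
= 1449 × 2/3 × 6/7 × 22/23 = 792

φ(1449) = 792


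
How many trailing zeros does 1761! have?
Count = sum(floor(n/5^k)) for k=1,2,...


floor(1761/5) = 352
floor(1761/25) = 70
floor(1761/125) = 14
floor(1761/625) = 2
Total = 438

438 trailing zeros


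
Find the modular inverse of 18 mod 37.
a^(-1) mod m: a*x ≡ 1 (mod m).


Use the extended Euclidean algorithm on (37, 18); each row r = 37*s + 18*t:
r=37, s=1, t=0
r=18, s=0, t=1
q=2: r=1, s=1, t=-2   [37*(1) + 18*(-2) = 1]
q=18: r=0, s=-18, t=37   [37*(-18) + 18*(37) = 0]
GCD = 1 with t = -2, so 18*(-2) ≡ 1 (mod 37)
Inverse = -2 mod 37 = 35
Check: 18 * 35 = 630 ≡ 1 (mod 37)

18^(-1) ≡ 35 (mod 37)


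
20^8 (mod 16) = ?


20^1 mod 16 = 4
20^2 mod 16 = 0
20^3 mod 16 = 0
20^4 mod 16 = 0
20^5 mod 16 = 0
20^6 mod 16 = 0
20^7 mod 16 = 0
20^8 mod 16 = 0


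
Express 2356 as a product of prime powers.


2356 / 2 = 1178
1178 / 2 = 589
589 / 19 = 31
31 / 31 = 1
2356 = 2^2 × 19 × 31


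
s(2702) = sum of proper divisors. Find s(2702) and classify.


Proper divisors: 1, 2, 7, 14, 193, 386, 1351
Sum = 1 + 2 + 7 + 14 + 193 + 386 + 1351 = 1954
1954 < 2702 → deficient

s(2702) = 1954 (deficient)


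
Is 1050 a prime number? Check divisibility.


1050 / 2 = 525 (exact division)
1050 is NOT prime.

No, 1050 is not prime


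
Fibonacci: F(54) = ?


Sequence: 1, 1, 2, 3, 5, 8, 13, 21, 34, 55, 89, 144, 233, 377, 610, 987, 1597, 2584, 4181, 6765, 10946, 17711, 28657, 46368, 75025, 121393, 196418, 317811, 514229, 832040, 1346269, 2178309, 3524578, 5702887, 9227465, 14930352, 24157817, 39088169, 63245986, 102334155, 165580141, 267914296, 433494437, 701408733, 1134903170, 1836311903, 2971215073, 4807526976, 7778742049, 12586269025, 20365011074, 32951280099, 53316291173, 86267571272
F(54) = 86267571272


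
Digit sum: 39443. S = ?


3 + 9 + 4 + 4 + 3 = 23


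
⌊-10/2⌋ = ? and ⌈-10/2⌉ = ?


-10/2 = -5.0000
floor = -5
ceil = -5

floor = -5, ceil = -5


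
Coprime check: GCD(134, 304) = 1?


Euclidean algorithm:
304 = 2 * 134 + 36
134 = 3 * 36 + 26
36 = 1 * 26 + 10
26 = 2 * 10 + 6
10 = 1 * 6 + 4
6 = 1 * 4 + 2
4 = 2 * 2 + 0
GCD(134, 304) = 2

No, not coprime (GCD = 2)


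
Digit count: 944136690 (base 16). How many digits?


944136690 in base 16 = 384661F2
Number of digits = 8

8 digits (base 16)


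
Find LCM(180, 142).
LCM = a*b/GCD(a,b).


GCD(180, 142) = 2
LCM = 180*142/2 = 25560/2 = 12780

LCM = 12780


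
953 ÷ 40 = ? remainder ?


953 = 40 * 23 + 33
Check: 920 + 33 = 953

q = 23, r = 33


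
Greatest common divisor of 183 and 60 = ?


183 = 3 * 60 + 3
60 = 20 * 3 + 0
GCD = 3


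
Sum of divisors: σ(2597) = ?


Divisors of 2597: 1, 7, 49, 53, 371, 2597
Sum = 1 + 7 + 49 + 53 + 371 + 2597 = 3078

σ(2597) = 3078


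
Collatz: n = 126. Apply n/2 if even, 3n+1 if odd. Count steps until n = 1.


126 → 63 → 190 → 95 → 286 → 143 → 430 → 215 → 646 → 323 → 970 → 485 → 1456 → 728 → 364 → 182 → 91 → 274 → 137 → 412 → 206 → 103 → 310 → 155 → 466 → 233 → 700 → 350 → 175 → 526 → 263 → 790 → 395 → 1186 → 593 → 1780 → 890 → 445 → 1336 → 668 → 334 → 167 → 502 → 251 → 754 → 377 → 1132 → 566 → 283 → 850 → 425 → 1276 → 638 → 319 → 958 → 479 → 1438 → 719 → 2158 → 1079 → 3238 → 1619 → 4858 → 2429 → 7288 → 3644 → 1822 → 911 → 2734 → 1367 → 4102 → 2051 → 6154 → 3077 → 9232 → 4616 → 2308 → 1154 → 577 → 1732 → 866 → 433 → 1300 → 650 → 325 → 976 → 488 → 244 → 122 → 61 → 184 → 92 → 46 → 23 → 70 → 35 → 106 → 53 → 160 → 80 → 40 → 20 → 10 → 5 → 16 → 8 → 4 → 2 → 1
Total steps = 108

108 steps


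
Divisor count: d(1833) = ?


1833 = 3^1 × 13^1 × 47^1
d(1833) = (1+1) × (1+1) × (1+1) = 8

8 divisors


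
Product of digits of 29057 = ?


2 × 9 × 0 × 5 × 7 = 0


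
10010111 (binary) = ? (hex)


10010111 (base 2) = 151 (decimal)
151 (decimal) = 97 (base 16)


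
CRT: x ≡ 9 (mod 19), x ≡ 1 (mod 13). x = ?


M = 19*13 = 247
M1 = M/19 = 13, M2 = M/13 = 19
M1^(-1) mod 19 = 3, M2^(-1) mod 13 = 11
x = 9*13*3 + 1*19*11 = 560
560 mod 247 = 66
Check: 66 mod 19 = 9 ✓, 66 mod 13 = 1 ✓

x ≡ 66 (mod 247)


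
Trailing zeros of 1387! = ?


floor(1387/5) = 277
floor(1387/25) = 55
floor(1387/125) = 11
floor(1387/625) = 2
Total = 345

345 trailing zeros


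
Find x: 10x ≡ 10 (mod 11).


GCD(10, 11) = 1, unique solution
a^(-1) mod 11 = 10
x = 10 * 10 mod 11 = 1

x ≡ 1 (mod 11)


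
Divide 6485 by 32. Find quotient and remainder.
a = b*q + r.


6485 = 32 * 202 + 21
Check: 6464 + 21 = 6485

q = 202, r = 21


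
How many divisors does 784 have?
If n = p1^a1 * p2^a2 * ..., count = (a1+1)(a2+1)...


784 = 2^4 × 7^2
d(784) = (4+1) × (2+1) = 15

15 divisors


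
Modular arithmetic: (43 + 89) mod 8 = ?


43 + 89 = 132
132 mod 8 = 4


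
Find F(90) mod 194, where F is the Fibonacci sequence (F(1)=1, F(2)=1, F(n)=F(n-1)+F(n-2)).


F(k) mod 194 for k=1..90:
1, 1, 2, 3, 5, 8, 13, 21, 34, 55, 89, 144, 39, 183, 28, 17, 45, 62, 107, 169, 82, 57, 139, 2, 141, 143, 90, 39, 129, 168, 103, 77, 180, 63, 49, 112, 161, 79, 46, 125, 171, 102, 79, 181, 66, 53, 119, 172, 97, 75, 172, 53, 31, 84, 115, 5, 120, 125, 51, 176, 33, 15, 48, 63, 111, 174, 91, 71, 162, 39, 7, 46, 53, 99, 152, 57, 15, 72, 87, 159, 52, 17, 69, 86, 155, 47, 8, 55, 63, 118
F(90) mod 194 = 118


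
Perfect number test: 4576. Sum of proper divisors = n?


Proper divisors of 4576: 1, 2, 4, 8, 11, 13, 16, 22, 26, 32, 44, 52, 88, 104, 143, 176, 208, 286, 352, 416, 572, 1144, 2288
Sum = 1 + 2 + 4 + 8 + 11 + 13 + 16 + 22 + 26 + 32 + 44 + 52 + 88 + 104 + 143 + 176 + 208 + 286 + 352 + 416 + 572 + 1144 + 2288 = 6008

No, 4576 is not perfect (6008 ≠ 4576)


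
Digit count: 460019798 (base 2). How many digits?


460019798 in base 2 = 11011011010110101100001010110
Number of digits = 29

29 digits (base 2)


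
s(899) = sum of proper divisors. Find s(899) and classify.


Proper divisors: 1, 29, 31
Sum = 1 + 29 + 31 = 61
61 < 899 → deficient

s(899) = 61 (deficient)


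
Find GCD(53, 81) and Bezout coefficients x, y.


Tabular extended Euclidean (each row: r = 53*s + 81*t):
r=53, s=1, t=0
r=81, s=0, t=1
q=0: r=53, s=1, t=0   [53*(1) + 81*(0) = 53]
q=1: r=28, s=-1, t=1   [53*(-1) + 81*(1) = 28]
q=1: r=25, s=2, t=-1   [53*(2) + 81*(-1) = 25]
q=1: r=3, s=-3, t=2   [53*(-3) + 81*(2) = 3]
q=8: r=1, s=26, t=-17   [53*(26) + 81*(-17) = 1]
q=3: r=0, s=-81, t=53   [53*(-81) + 81*(53) = 0]
GCD = 1; from the row with r=1: x=26, y=-17
Check: 53*(26) + 81*(-17) = 1378 - 1377 = 1

GCD = 1, x = 26, y = -17


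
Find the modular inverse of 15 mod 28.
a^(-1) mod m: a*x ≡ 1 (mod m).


Use the extended Euclidean algorithm on (28, 15); each row r = 28*s + 15*t:
r=28, s=1, t=0
r=15, s=0, t=1
q=1: r=13, s=1, t=-1   [28*(1) + 15*(-1) = 13]
q=1: r=2, s=-1, t=2   [28*(-1) + 15*(2) = 2]
q=6: r=1, s=7, t=-13   [28*(7) + 15*(-13) = 1]
q=2: r=0, s=-15, t=28   [28*(-15) + 15*(28) = 0]
GCD = 1 with t = -13, so 15*(-13) ≡ 1 (mod 28)
Inverse = -13 mod 28 = 15
Check: 15 * 15 = 225 ≡ 1 (mod 28)

15^(-1) ≡ 15 (mod 28)


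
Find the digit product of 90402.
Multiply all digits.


9 × 0 × 4 × 0 × 2 = 0


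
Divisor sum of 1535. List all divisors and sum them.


Divisors of 1535: 1, 5, 307, 1535
Sum = 1 + 5 + 307 + 1535 = 1848

σ(1535) = 1848


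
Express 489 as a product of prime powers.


489 / 3 = 163
163 / 163 = 1
489 = 3 × 163


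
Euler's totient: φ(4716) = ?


4716 = 2^2 × 3^2 × 131
Prime factors: 2, 3, 131
φ(4716) = 4716 × (1-1/2) × (1-1/3) × (1-1/131)
= 4716 × 1/2 × 2/3 × 130/131 = 1560

φ(4716) = 1560


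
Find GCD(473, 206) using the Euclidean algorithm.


473 = 2 * 206 + 61
206 = 3 * 61 + 23
61 = 2 * 23 + 15
23 = 1 * 15 + 8
15 = 1 * 8 + 7
8 = 1 * 7 + 1
7 = 7 * 1 + 0
GCD = 1


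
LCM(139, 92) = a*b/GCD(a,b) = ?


GCD(139, 92) = 1
LCM = 139*92/1 = 12788/1 = 12788

LCM = 12788


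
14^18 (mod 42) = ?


14^1 mod 42 = 14
14^2 mod 42 = 28
14^3 mod 42 = 14
14^4 mod 42 = 28
14^5 mod 42 = 14
14^6 mod 42 = 28
14^7 mod 42 = 14
14^8 mod 42 = 28
14^9 mod 42 = 14
14^10 mod 42 = 28
14^11 mod 42 = 14
14^12 mod 42 = 28
14^13 mod 42 = 14
14^14 mod 42 = 28
14^15 mod 42 = 14
14^16 mod 42 = 28
14^17 mod 42 = 14
14^18 mod 42 = 28


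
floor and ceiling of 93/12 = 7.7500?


93/12 = 7.7500
floor = 7
ceil = 8

floor = 7, ceil = 8


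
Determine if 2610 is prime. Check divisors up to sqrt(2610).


2610 / 2 = 1305 (exact division)
2610 is NOT prime.

No, 2610 is not prime


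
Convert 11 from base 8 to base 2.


11 (base 8) = 9 (decimal)
9 (decimal) = 1001 (base 2)


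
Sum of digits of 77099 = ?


7 + 7 + 0 + 9 + 9 = 32


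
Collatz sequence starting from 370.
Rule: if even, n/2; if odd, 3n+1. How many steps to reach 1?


370 → 185 → 556 → 278 → 139 → 418 → 209 → 628 → 314 → 157 → 472 → 236 → 118 → 59 → 178 → 89 → 268 → 134 → 67 → 202 → 101 → 304 → 152 → 76 → 38 → 19 → 58 → 29 → 88 → 44 → 22 → 11 → 34 → 17 → 52 → 26 → 13 → 40 → 20 → 10 → 5 → 16 → 8 → 4 → 2 → 1
Total steps = 45

45 steps


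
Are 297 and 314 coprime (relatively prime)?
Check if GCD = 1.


Euclidean algorithm:
314 = 1 * 297 + 17
297 = 17 * 17 + 8
17 = 2 * 8 + 1
8 = 8 * 1 + 0
GCD(297, 314) = 1

Yes, coprime (GCD = 1)


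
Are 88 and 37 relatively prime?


Euclidean algorithm:
88 = 2 * 37 + 14
37 = 2 * 14 + 9
14 = 1 * 9 + 5
9 = 1 * 5 + 4
5 = 1 * 4 + 1
4 = 4 * 1 + 0
GCD(88, 37) = 1

Yes, coprime (GCD = 1)


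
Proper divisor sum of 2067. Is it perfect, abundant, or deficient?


Proper divisors: 1, 3, 13, 39, 53, 159, 689
Sum = 1 + 3 + 13 + 39 + 53 + 159 + 689 = 957
957 < 2067 → deficient

s(2067) = 957 (deficient)


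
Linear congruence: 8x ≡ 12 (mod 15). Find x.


GCD(8, 15) = 1, unique solution
a^(-1) mod 15 = 2
x = 2 * 12 mod 15 = 9

x ≡ 9 (mod 15)


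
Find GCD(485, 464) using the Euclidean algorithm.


485 = 1 * 464 + 21
464 = 22 * 21 + 2
21 = 10 * 2 + 1
2 = 2 * 1 + 0
GCD = 1


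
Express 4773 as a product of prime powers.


4773 / 3 = 1591
1591 / 37 = 43
43 / 43 = 1
4773 = 3 × 37 × 43


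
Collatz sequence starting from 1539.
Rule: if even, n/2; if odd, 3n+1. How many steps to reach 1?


1539 → 4618 → 2309 → 6928 → 3464 → 1732 → 866 → 433 → 1300 → 650 → 325 → 976 → 488 → 244 → 122 → 61 → 184 → 92 → 46 → 23 → 70 → 35 → 106 → 53 → 160 → 80 → 40 → 20 → 10 → 5 → 16 → 8 → 4 → 2 → 1
Total steps = 34

34 steps


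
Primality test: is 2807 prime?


2807 / 7 = 401 (exact division)
2807 is NOT prime.

No, 2807 is not prime


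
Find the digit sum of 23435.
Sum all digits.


2 + 3 + 4 + 3 + 5 = 17


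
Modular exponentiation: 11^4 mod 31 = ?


11^1 mod 31 = 11
11^2 mod 31 = 28
11^3 mod 31 = 29
11^4 mod 31 = 9


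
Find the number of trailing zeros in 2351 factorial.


floor(2351/5) = 470
floor(2351/25) = 94
floor(2351/125) = 18
floor(2351/625) = 3
Total = 585

585 trailing zeros


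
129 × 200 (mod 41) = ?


129 × 200 = 25800
25800 mod 41 = 11


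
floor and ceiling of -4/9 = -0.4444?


-4/9 = -0.4444
floor = -1
ceil = 0

floor = -1, ceil = 0


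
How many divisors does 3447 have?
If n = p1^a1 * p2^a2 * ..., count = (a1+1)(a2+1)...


3447 = 3^2 × 383^1
d(3447) = (2+1) × (1+1) = 6

6 divisors


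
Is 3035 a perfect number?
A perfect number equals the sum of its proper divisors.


Proper divisors of 3035: 1, 5, 607
Sum = 1 + 5 + 607 = 613

No, 3035 is not perfect (613 ≠ 3035)


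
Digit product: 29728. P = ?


2 × 9 × 7 × 2 × 8 = 2016


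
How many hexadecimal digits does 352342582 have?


352342582 in base 16 = 15005236
Number of digits = 8

8 digits (base 16)


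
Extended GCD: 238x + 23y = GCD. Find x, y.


Tabular extended Euclidean (each row: r = 238*s + 23*t):
r=238, s=1, t=0
r=23, s=0, t=1
q=10: r=8, s=1, t=-10   [238*(1) + 23*(-10) = 8]
q=2: r=7, s=-2, t=21   [238*(-2) + 23*(21) = 7]
q=1: r=1, s=3, t=-31   [238*(3) + 23*(-31) = 1]
q=7: r=0, s=-23, t=238   [238*(-23) + 23*(238) = 0]
GCD = 1; from the row with r=1: x=3, y=-31
Check: 238*(3) + 23*(-31) = 714 - 713 = 1

GCD = 1, x = 3, y = -31


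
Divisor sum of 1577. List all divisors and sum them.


Divisors of 1577: 1, 19, 83, 1577
Sum = 1 + 19 + 83 + 1577 = 1680

σ(1577) = 1680


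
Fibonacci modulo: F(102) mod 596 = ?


F(k) mod 596 for k=1..102:
1, 1, 2, 3, 5, 8, 13, 21, 34, 55, 89, 144, 233, 377, 14, 391, 405, 200, 9, 209, 218, 427, 49, 476, 525, 405, 334, 143, 477, 24, 501, 525, 430, 359, 193, 552, 149, 105, 254, 359, 17, 376, 393, 173, 566, 143, 113, 256, 369, 29, 398, 427, 229, 60, 289, 349, 42, 391, 433, 228, 65, 293, 358, 55, 413, 468, 285, 157, 442, 3, 445, 448, 297, 149, 446, 595, 445, 444, 293, 141, 434, 575, 413, 392, 209, 5, 214, 219, 433, 56, 489, 545, 438, 387, 229, 20, 249, 269, 518, 191, 113, 304
F(102) mod 596 = 304


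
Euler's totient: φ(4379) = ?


4379 = 29 × 151
Prime factors: 29, 151
φ(4379) = 4379 × (1-1/29) × (1-1/151)
= 4379 × 28/29 × 150/151 = 4200

φ(4379) = 4200


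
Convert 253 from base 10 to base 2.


253 (base 10) = 253 (decimal)
253 (decimal) = 11111101 (base 2)


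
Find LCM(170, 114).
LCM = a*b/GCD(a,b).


GCD(170, 114) = 2
LCM = 170*114/2 = 19380/2 = 9690

LCM = 9690


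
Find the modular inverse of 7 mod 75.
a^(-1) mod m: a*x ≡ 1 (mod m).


Use the extended Euclidean algorithm on (75, 7); each row r = 75*s + 7*t:
r=75, s=1, t=0
r=7, s=0, t=1
q=10: r=5, s=1, t=-10   [75*(1) + 7*(-10) = 5]
q=1: r=2, s=-1, t=11   [75*(-1) + 7*(11) = 2]
q=2: r=1, s=3, t=-32   [75*(3) + 7*(-32) = 1]
q=2: r=0, s=-7, t=75   [75*(-7) + 7*(75) = 0]
GCD = 1 with t = -32, so 7*(-32) ≡ 1 (mod 75)
Inverse = -32 mod 75 = 43
Check: 7 * 43 = 301 ≡ 1 (mod 75)

7^(-1) ≡ 43 (mod 75)


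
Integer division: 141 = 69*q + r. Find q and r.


141 = 69 * 2 + 3
Check: 138 + 3 = 141

q = 2, r = 3


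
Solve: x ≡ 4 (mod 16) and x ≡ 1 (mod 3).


M = 16*3 = 48
M1 = M/16 = 3, M2 = M/3 = 16
M1^(-1) mod 16 = 11, M2^(-1) mod 3 = 1
x = 4*3*11 + 1*16*1 = 148
148 mod 48 = 4
Check: 4 mod 16 = 4 ✓, 4 mod 3 = 1 ✓

x ≡ 4 (mod 48)


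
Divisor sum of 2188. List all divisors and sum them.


Divisors of 2188: 1, 2, 4, 547, 1094, 2188
Sum = 1 + 2 + 4 + 547 + 1094 + 2188 = 3836

σ(2188) = 3836


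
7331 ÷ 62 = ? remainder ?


7331 = 62 * 118 + 15
Check: 7316 + 15 = 7331

q = 118, r = 15


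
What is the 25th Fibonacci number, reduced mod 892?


F(k) mod 892 for k=1..25:
1, 1, 2, 3, 5, 8, 13, 21, 34, 55, 89, 144, 233, 377, 610, 95, 705, 800, 613, 521, 242, 763, 113, 876, 97
F(25) mod 892 = 97


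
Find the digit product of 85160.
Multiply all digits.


8 × 5 × 1 × 6 × 0 = 0


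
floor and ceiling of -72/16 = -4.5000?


-72/16 = -4.5000
floor = -5
ceil = -4

floor = -5, ceil = -4


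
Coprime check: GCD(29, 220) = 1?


Euclidean algorithm:
220 = 7 * 29 + 17
29 = 1 * 17 + 12
17 = 1 * 12 + 5
12 = 2 * 5 + 2
5 = 2 * 2 + 1
2 = 2 * 1 + 0
GCD(29, 220) = 1

Yes, coprime (GCD = 1)


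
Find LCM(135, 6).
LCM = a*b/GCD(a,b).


GCD(135, 6) = 3
LCM = 135*6/3 = 810/3 = 270

LCM = 270


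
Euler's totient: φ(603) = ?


603 = 3^2 × 67
Prime factors: 3, 67
φ(603) = 603 × (1-1/3) × (1-1/67)
= 603 × 2/3 × 66/67 = 396

φ(603) = 396


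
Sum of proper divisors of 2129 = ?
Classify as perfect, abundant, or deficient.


Proper divisors: 1
Sum = 1 = 1
1 < 2129 → deficient

s(2129) = 1 (deficient)


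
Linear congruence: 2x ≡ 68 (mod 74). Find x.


GCD(2, 74) = 2 divides 68
Divide: 1x ≡ 34 (mod 37)
x ≡ 34 (mod 37)


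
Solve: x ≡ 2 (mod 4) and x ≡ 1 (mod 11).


M = 4*11 = 44
M1 = M/4 = 11, M2 = M/11 = 4
M1^(-1) mod 4 = 3, M2^(-1) mod 11 = 3
x = 2*11*3 + 1*4*3 = 78
78 mod 44 = 34
Check: 34 mod 4 = 2 ✓, 34 mod 11 = 1 ✓

x ≡ 34 (mod 44)


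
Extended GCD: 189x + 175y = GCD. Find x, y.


Tabular extended Euclidean (each row: r = 189*s + 175*t):
r=189, s=1, t=0
r=175, s=0, t=1
q=1: r=14, s=1, t=-1   [189*(1) + 175*(-1) = 14]
q=12: r=7, s=-12, t=13   [189*(-12) + 175*(13) = 7]
q=2: r=0, s=25, t=-27   [189*(25) + 175*(-27) = 0]
GCD = 7; from the row with r=7: x=-12, y=13
Check: 189*(-12) + 175*(13) = -2268 + 2275 = 7

GCD = 7, x = -12, y = 13


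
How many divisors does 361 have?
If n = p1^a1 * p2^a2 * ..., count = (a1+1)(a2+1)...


361 = 19^2
d(361) = (2+1) = 3

3 divisors


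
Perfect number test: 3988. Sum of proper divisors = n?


Proper divisors of 3988: 1, 2, 4, 997, 1994
Sum = 1 + 2 + 4 + 997 + 1994 = 2998

No, 3988 is not perfect (2998 ≠ 3988)


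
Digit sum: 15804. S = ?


1 + 5 + 8 + 0 + 4 = 18


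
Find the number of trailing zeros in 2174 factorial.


floor(2174/5) = 434
floor(2174/25) = 86
floor(2174/125) = 17
floor(2174/625) = 3
Total = 540

540 trailing zeros


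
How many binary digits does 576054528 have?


576054528 in base 2 = 100010010101011110010100000000
Number of digits = 30

30 digits (base 2)


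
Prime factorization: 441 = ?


441 / 3 = 147
147 / 3 = 49
49 / 7 = 7
7 / 7 = 1
441 = 3^2 × 7^2


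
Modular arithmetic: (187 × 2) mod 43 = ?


187 × 2 = 374
374 mod 43 = 30


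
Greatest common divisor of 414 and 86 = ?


414 = 4 * 86 + 70
86 = 1 * 70 + 16
70 = 4 * 16 + 6
16 = 2 * 6 + 4
6 = 1 * 4 + 2
4 = 2 * 2 + 0
GCD = 2


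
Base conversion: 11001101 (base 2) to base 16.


11001101 (base 2) = 205 (decimal)
205 (decimal) = CD (base 16)


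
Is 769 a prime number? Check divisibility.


Check divisors up to sqrt(769) = 27.7308
No divisors found.
769 is prime.

Yes, 769 is prime


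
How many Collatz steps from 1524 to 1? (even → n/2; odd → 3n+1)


1524 → 762 → 381 → 1144 → 572 → 286 → 143 → 430 → 215 → 646 → 323 → 970 → 485 → 1456 → 728 → 364 → 182 → 91 → 274 → 137 → 412 → 206 → 103 → 310 → 155 → 466 → 233 → 700 → 350 → 175 → 526 → 263 → 790 → 395 → 1186 → 593 → 1780 → 890 → 445 → 1336 → 668 → 334 → 167 → 502 → 251 → 754 → 377 → 1132 → 566 → 283 → 850 → 425 → 1276 → 638 → 319 → 958 → 479 → 1438 → 719 → 2158 → 1079 → 3238 → 1619 → 4858 → 2429 → 7288 → 3644 → 1822 → 911 → 2734 → 1367 → 4102 → 2051 → 6154 → 3077 → 9232 → 4616 → 2308 → 1154 → 577 → 1732 → 866 → 433 → 1300 → 650 → 325 → 976 → 488 → 244 → 122 → 61 → 184 → 92 → 46 → 23 → 70 → 35 → 106 → 53 → 160 → 80 → 40 → 20 → 10 → 5 → 16 → 8 → 4 → 2 → 1
Total steps = 109

109 steps


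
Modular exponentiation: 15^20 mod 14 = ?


15^1 mod 14 = 1
15^2 mod 14 = 1
15^3 mod 14 = 1
15^4 mod 14 = 1
15^5 mod 14 = 1
15^6 mod 14 = 1
15^7 mod 14 = 1
15^8 mod 14 = 1
15^9 mod 14 = 1
15^10 mod 14 = 1
15^11 mod 14 = 1
15^12 mod 14 = 1
15^13 mod 14 = 1
15^14 mod 14 = 1
15^15 mod 14 = 1
15^16 mod 14 = 1
15^17 mod 14 = 1
15^18 mod 14 = 1
15^19 mod 14 = 1
15^20 mod 14 = 1


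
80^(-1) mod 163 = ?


Use the extended Euclidean algorithm on (163, 80); each row r = 163*s + 80*t:
r=163, s=1, t=0
r=80, s=0, t=1
q=2: r=3, s=1, t=-2   [163*(1) + 80*(-2) = 3]
q=26: r=2, s=-26, t=53   [163*(-26) + 80*(53) = 2]
q=1: r=1, s=27, t=-55   [163*(27) + 80*(-55) = 1]
q=2: r=0, s=-80, t=163   [163*(-80) + 80*(163) = 0]
GCD = 1 with t = -55, so 80*(-55) ≡ 1 (mod 163)
Inverse = -55 mod 163 = 108
Check: 80 * 108 = 8640 ≡ 1 (mod 163)

80^(-1) ≡ 108 (mod 163)


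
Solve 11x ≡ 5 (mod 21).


GCD(11, 21) = 1, unique solution
a^(-1) mod 21 = 2
x = 2 * 5 mod 21 = 10

x ≡ 10 (mod 21)


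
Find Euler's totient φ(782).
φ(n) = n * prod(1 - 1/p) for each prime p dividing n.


782 = 2 × 17 × 23
Prime factors: 2, 17, 23
φ(782) = 782 × (1-1/2) × (1-1/17) × (1-1/23)
= 782 × 1/2 × 16/17 × 22/23 = 352

φ(782) = 352


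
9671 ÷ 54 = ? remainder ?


9671 = 54 * 179 + 5
Check: 9666 + 5 = 9671

q = 179, r = 5


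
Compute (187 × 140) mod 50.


187 × 140 = 26180
26180 mod 50 = 30


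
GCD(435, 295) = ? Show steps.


435 = 1 * 295 + 140
295 = 2 * 140 + 15
140 = 9 * 15 + 5
15 = 3 * 5 + 0
GCD = 5


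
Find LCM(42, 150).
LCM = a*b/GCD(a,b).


GCD(42, 150) = 6
LCM = 42*150/6 = 6300/6 = 1050

LCM = 1050


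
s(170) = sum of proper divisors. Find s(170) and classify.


Proper divisors: 1, 2, 5, 10, 17, 34, 85
Sum = 1 + 2 + 5 + 10 + 17 + 34 + 85 = 154
154 < 170 → deficient

s(170) = 154 (deficient)


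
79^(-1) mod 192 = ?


Use the extended Euclidean algorithm on (192, 79); each row r = 192*s + 79*t:
r=192, s=1, t=0
r=79, s=0, t=1
q=2: r=34, s=1, t=-2   [192*(1) + 79*(-2) = 34]
q=2: r=11, s=-2, t=5   [192*(-2) + 79*(5) = 11]
q=3: r=1, s=7, t=-17   [192*(7) + 79*(-17) = 1]
q=11: r=0, s=-79, t=192   [192*(-79) + 79*(192) = 0]
GCD = 1 with t = -17, so 79*(-17) ≡ 1 (mod 192)
Inverse = -17 mod 192 = 175
Check: 79 * 175 = 13825 ≡ 1 (mod 192)

79^(-1) ≡ 175 (mod 192)


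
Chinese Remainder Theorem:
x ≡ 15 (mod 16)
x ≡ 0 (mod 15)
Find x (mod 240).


M = 16*15 = 240
M1 = M/16 = 15, M2 = M/15 = 16
M1^(-1) mod 16 = 15, M2^(-1) mod 15 = 1
x = 15*15*15 + 0*16*1 = 3375
3375 mod 240 = 15
Check: 15 mod 16 = 15 ✓, 15 mod 15 = 0 ✓

x ≡ 15 (mod 240)


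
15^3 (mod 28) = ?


15^1 mod 28 = 15
15^2 mod 28 = 1
15^3 mod 28 = 15


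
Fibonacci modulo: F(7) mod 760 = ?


F(k) mod 760 for k=1..7:
1, 1, 2, 3, 5, 8, 13
F(7) mod 760 = 13


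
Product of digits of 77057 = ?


7 × 7 × 0 × 5 × 7 = 0


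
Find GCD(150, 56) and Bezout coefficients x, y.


Tabular extended Euclidean (each row: r = 150*s + 56*t):
r=150, s=1, t=0
r=56, s=0, t=1
q=2: r=38, s=1, t=-2   [150*(1) + 56*(-2) = 38]
q=1: r=18, s=-1, t=3   [150*(-1) + 56*(3) = 18]
q=2: r=2, s=3, t=-8   [150*(3) + 56*(-8) = 2]
q=9: r=0, s=-28, t=75   [150*(-28) + 56*(75) = 0]
GCD = 2; from the row with r=2: x=3, y=-8
Check: 150*(3) + 56*(-8) = 450 - 448 = 2

GCD = 2, x = 3, y = -8


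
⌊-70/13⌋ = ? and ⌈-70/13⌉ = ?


-70/13 = -5.3846
floor = -6
ceil = -5

floor = -6, ceil = -5


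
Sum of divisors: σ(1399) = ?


Divisors of 1399: 1, 1399
Sum = 1 + 1399 = 1400

σ(1399) = 1400


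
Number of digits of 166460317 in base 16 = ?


166460317 in base 16 = 9EBFB9D
Number of digits = 7

7 digits (base 16)


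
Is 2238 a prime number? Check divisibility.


2238 / 2 = 1119 (exact division)
2238 is NOT prime.

No, 2238 is not prime


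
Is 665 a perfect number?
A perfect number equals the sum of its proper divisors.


Proper divisors of 665: 1, 5, 7, 19, 35, 95, 133
Sum = 1 + 5 + 7 + 19 + 35 + 95 + 133 = 295

No, 665 is not perfect (295 ≠ 665)


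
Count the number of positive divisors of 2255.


2255 = 5^1 × 11^1 × 41^1
d(2255) = (1+1) × (1+1) × (1+1) = 8

8 divisors


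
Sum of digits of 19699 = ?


1 + 9 + 6 + 9 + 9 = 34


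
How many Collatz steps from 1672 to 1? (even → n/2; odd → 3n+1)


1672 → 836 → 418 → 209 → 628 → 314 → 157 → 472 → 236 → 118 → 59 → 178 → 89 → 268 → 134 → 67 → 202 → 101 → 304 → 152 → 76 → 38 → 19 → 58 → 29 → 88 → 44 → 22 → 11 → 34 → 17 → 52 → 26 → 13 → 40 → 20 → 10 → 5 → 16 → 8 → 4 → 2 → 1
Total steps = 42

42 steps


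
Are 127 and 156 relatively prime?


Euclidean algorithm:
156 = 1 * 127 + 29
127 = 4 * 29 + 11
29 = 2 * 11 + 7
11 = 1 * 7 + 4
7 = 1 * 4 + 3
4 = 1 * 3 + 1
3 = 3 * 1 + 0
GCD(127, 156) = 1

Yes, coprime (GCD = 1)


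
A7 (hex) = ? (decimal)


A7 (base 16) = 167 (decimal)
167 (decimal) = 167 (base 10)


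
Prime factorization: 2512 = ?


2512 / 2 = 1256
1256 / 2 = 628
628 / 2 = 314
314 / 2 = 157
157 / 157 = 1
2512 = 2^4 × 157


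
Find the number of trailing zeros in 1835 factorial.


floor(1835/5) = 367
floor(1835/25) = 73
floor(1835/125) = 14
floor(1835/625) = 2
Total = 456

456 trailing zeros


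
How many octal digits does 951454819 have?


951454819 in base 8 = 7055406143
Number of digits = 10

10 digits (base 8)


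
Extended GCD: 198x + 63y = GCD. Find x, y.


Tabular extended Euclidean (each row: r = 198*s + 63*t):
r=198, s=1, t=0
r=63, s=0, t=1
q=3: r=9, s=1, t=-3   [198*(1) + 63*(-3) = 9]
q=7: r=0, s=-7, t=22   [198*(-7) + 63*(22) = 0]
GCD = 9; from the row with r=9: x=1, y=-3
Check: 198*(1) + 63*(-3) = 198 - 189 = 9

GCD = 9, x = 1, y = -3


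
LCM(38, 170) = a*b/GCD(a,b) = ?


GCD(38, 170) = 2
LCM = 38*170/2 = 6460/2 = 3230

LCM = 3230


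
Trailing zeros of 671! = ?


floor(671/5) = 134
floor(671/25) = 26
floor(671/125) = 5
floor(671/625) = 1
Total = 166

166 trailing zeros


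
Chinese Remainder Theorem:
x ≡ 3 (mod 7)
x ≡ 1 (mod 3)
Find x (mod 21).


M = 7*3 = 21
M1 = M/7 = 3, M2 = M/3 = 7
M1^(-1) mod 7 = 5, M2^(-1) mod 3 = 1
x = 3*3*5 + 1*7*1 = 52
52 mod 21 = 10
Check: 10 mod 7 = 3 ✓, 10 mod 3 = 1 ✓

x ≡ 10 (mod 21)


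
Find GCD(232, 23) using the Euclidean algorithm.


232 = 10 * 23 + 2
23 = 11 * 2 + 1
2 = 2 * 1 + 0
GCD = 1


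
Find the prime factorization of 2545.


2545 / 5 = 509
509 / 509 = 1
2545 = 5 × 509


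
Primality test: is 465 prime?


465 / 3 = 155 (exact division)
465 is NOT prime.

No, 465 is not prime


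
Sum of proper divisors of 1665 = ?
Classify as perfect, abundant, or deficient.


Proper divisors: 1, 3, 5, 9, 15, 37, 45, 111, 185, 333, 555
Sum = 1 + 3 + 5 + 9 + 15 + 37 + 45 + 111 + 185 + 333 + 555 = 1299
1299 < 1665 → deficient

s(1665) = 1299 (deficient)


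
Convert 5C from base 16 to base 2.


5C (base 16) = 92 (decimal)
92 (decimal) = 1011100 (base 2)


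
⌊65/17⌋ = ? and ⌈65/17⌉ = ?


65/17 = 3.8235
floor = 3
ceil = 4

floor = 3, ceil = 4


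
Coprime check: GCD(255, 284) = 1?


Euclidean algorithm:
284 = 1 * 255 + 29
255 = 8 * 29 + 23
29 = 1 * 23 + 6
23 = 3 * 6 + 5
6 = 1 * 5 + 1
5 = 5 * 1 + 0
GCD(255, 284) = 1

Yes, coprime (GCD = 1)


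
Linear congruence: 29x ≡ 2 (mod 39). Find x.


GCD(29, 39) = 1, unique solution
a^(-1) mod 39 = 35
x = 35 * 2 mod 39 = 31

x ≡ 31 (mod 39)


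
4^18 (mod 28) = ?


4^1 mod 28 = 4
4^2 mod 28 = 16
4^3 mod 28 = 8
4^4 mod 28 = 4
4^5 mod 28 = 16
4^6 mod 28 = 8
4^7 mod 28 = 4
4^8 mod 28 = 16
4^9 mod 28 = 8
4^10 mod 28 = 4
4^11 mod 28 = 16
4^12 mod 28 = 8
4^13 mod 28 = 4
4^14 mod 28 = 16
4^15 mod 28 = 8
4^16 mod 28 = 4
4^17 mod 28 = 16
4^18 mod 28 = 8


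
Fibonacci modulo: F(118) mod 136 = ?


F(k) mod 136 for k=1..118:
1, 1, 2, 3, 5, 8, 13, 21, 34, 55, 89, 8, 97, 105, 66, 35, 101, 0, 101, 101, 66, 31, 97, 128, 89, 81, 34, 115, 13, 128, 5, 133, 2, 135, 1, 0, 1, 1, 2, 3, 5, 8, 13, 21, 34, 55, 89, 8, 97, 105, 66, 35, 101, 0, 101, 101, 66, 31, 97, 128, 89, 81, 34, 115, 13, 128, 5, 133, 2, 135, 1, 0, 1, 1, 2, 3, 5, 8, 13, 21, 34, 55, 89, 8, 97, 105, 66, 35, 101, 0, 101, 101, 66, 31, 97, 128, 89, 81, 34, 115, 13, 128, 5, 133, 2, 135, 1, 0, 1, 1, 2, 3, 5, 8, 13, 21, 34, 55
F(118) mod 136 = 55
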